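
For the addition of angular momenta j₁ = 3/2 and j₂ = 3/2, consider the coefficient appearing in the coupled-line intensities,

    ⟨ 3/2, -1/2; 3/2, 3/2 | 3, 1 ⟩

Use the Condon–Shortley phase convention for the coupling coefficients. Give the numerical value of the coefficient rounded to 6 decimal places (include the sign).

j₁+j₂−J=0  J+j₁−j₂=3  J−j₁+j₂=3  j₁+j₂+J+1=7
(j₁±m₁, j₂±m₂, J±M) = (1,2,3,0,4,2)
P² = 144/5
sum k=0..0:
  [0] +1/12 = 1/12
S = 1/12
C² = P²·S² = 1/5 ; C = +0.447214

+√(1/5) ≈ +0.447214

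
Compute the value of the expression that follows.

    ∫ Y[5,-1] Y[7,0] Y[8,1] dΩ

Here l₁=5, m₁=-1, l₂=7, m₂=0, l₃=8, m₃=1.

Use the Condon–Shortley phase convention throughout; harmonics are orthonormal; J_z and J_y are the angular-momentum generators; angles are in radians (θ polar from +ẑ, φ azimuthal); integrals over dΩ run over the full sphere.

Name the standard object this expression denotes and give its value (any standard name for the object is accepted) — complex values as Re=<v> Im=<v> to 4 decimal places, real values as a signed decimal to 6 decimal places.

Gaunt coefficient, -0.057627

This is a Gaunt coefficient — the integral of a triple product of spherical harmonics over the sphere.
Checks pass: Σm=0; 20 even; l₃=8∈[2,12].
(2·5+1)(2·7+1)(2·8+1) = 2805
Δ: 4! 6! 10! / 21! → 1/814773960
sum: t=0:+1/87091200 t=1:−1/4976640 t=2:+1/2073600 t=3:−1/4976640 t=4:+1/87091200 = 1/9676800
3j²(5 7 8; 0 0 0) = Δ·Π!·Σ² = 360/46189  (sign +1)
sum: t=0:+1/522547200 t=1:−1/12441600 t=2:+1/2764800 t=3:−1/3732480 t=4:+1/34836480 = 23/522547200
3j²(5 7 8; -1 0 1) = Δ·Π!·Σ² = 529/277134  (sign -1)
combine: 4πI² = 2805·360/46189·529/277134 = 476100/11408683
take √, sign -1: I = -0.05762705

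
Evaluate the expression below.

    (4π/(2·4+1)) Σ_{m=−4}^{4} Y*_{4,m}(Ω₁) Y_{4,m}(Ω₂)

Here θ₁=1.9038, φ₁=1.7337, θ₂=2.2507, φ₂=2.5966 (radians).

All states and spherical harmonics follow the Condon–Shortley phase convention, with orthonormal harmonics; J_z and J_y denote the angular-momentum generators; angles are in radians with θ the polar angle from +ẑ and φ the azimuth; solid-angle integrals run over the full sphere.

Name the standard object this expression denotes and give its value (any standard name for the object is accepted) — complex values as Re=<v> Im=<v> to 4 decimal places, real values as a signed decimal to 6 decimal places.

This sum is the spherical-harmonic addition theorem: it equals the Legendre polynomial P_l(cos γ) of the angle γ between the two directions.
Term-by-term m-sum for l=4 (normalisation 4π/9 = 1.396263):
  [-4]  conj(Y_{4,-4})(Ω₁) = +0.280683+0.214093i ; Y_{4,-4}(Ω₂) = -0.092595+0.132716i ; Δ = -0.054403+0.017427i
  [-3]  conj(Y_{4,-3})(Ω₁) = -0.162141+0.304929i ; Y_{4,-3}(Ω₂) = -0.023735+0.369297i ; Δ = -0.108761-0.067115i
  [-2]  conj(Y_{4,-2})(Ω₁) = +0.071340+0.024102i ; Y_{4,-2}(Ω₂) = +0.165320+0.316921i ; Δ = +0.004155+0.026594i
  [-1]  conj(Y_{4,-1})(Ω₁) = -0.053380+0.324774i ; Y_{4,-1}(Ω₂) = -0.046084-0.027938i ; Δ = +0.011533-0.013476i
  [+0]  conj(Y_{4,0})(Ω₁) = +0.020526-0.000000i ; Y_{4,0}(Ω₂) = -0.358591+0.000000i ; Δ = -0.007360+0.000000i
  [+1]  conj(Y_{4,1})(Ω₁) = +0.053380+0.324774i ; Y_{4,1}(Ω₂) = +0.046084-0.027938i ; Δ = +0.011533+0.013476i
  [+2]  conj(Y_{4,2})(Ω₁) = +0.071340-0.024102i ; Y_{4,2}(Ω₂) = +0.165320-0.316921i ; Δ = +0.004155-0.026594i
  [+3]  conj(Y_{4,3})(Ω₁) = +0.162141+0.304929i ; Y_{4,3}(Ω₂) = +0.023735+0.369297i ; Δ = -0.108761+0.067115i
  [+4]  conj(Y_{4,4})(Ω₁) = +0.280683-0.214093i ; Y_{4,4}(Ω₂) = -0.092595-0.132716i ; Δ = -0.054403-0.017427i
Total Σ_m = -0.302311+0.000000i. Multiply by 1.396263: -0.422105+0.000000i. P_4(cos γ) = -0.422105

Legendre polynomial (addition theorem), -0.422105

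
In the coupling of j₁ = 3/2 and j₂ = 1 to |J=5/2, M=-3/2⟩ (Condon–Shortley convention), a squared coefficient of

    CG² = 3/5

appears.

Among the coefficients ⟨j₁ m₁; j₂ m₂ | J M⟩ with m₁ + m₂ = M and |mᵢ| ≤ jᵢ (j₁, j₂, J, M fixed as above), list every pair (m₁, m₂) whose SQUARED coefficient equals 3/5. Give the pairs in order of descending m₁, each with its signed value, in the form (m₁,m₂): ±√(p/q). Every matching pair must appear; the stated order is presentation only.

Admissible pairs with m₁+m₂ = M = -3/2: (-3/2,0), (-1/2,-1)
  (m₁,m₂)=(-1/2,-1): CG² = 3/5, CG = +√(3/5)   ← matches the target
  (m₁,m₂)=(-3/2,0): CG² = 2/5, CG = +√(2/5)
Pairs with CG² = 3/5: (-1/2,-1): +√(3/5)

(-1/2,-1): +√(3/5)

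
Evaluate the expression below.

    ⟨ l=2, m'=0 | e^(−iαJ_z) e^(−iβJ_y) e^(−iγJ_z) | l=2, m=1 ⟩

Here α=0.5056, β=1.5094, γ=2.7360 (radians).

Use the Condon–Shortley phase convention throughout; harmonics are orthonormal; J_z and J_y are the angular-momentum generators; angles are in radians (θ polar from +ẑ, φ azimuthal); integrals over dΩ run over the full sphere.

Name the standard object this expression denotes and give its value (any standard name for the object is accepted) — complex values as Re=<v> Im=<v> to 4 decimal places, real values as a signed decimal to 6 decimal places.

This is a Wigner D-matrix element — the rotation-matrix element ⟨l m'| R(α,β,γ) |l m⟩ in the angular-momentum basis.
First d^2_{0,1}(β=1.5094), then the phase factors e^{-i(0)α} and e^{-i(1)γ}:
With c≡cos(β/2)=0.728477 and s≡sin(β/2)=0.685070, N=[2·2·6·1]^{1/2}=4.898979
k: max(0,(1)−(0))=1 … min(2+(1),2−(0))=2
  k=1: (−1)^0·4.8990/(2)·0.7285^3·0.6851^1 = +0.648722
  k=2: (−1)^1·4.8990/(2)·0.7285^1·0.6851^3 = -0.573716
d^2_{0,1}(1.5094) = +0.648722 -0.573716 = +0.075006
Phases: e^{-i·(0)·0.5056}=+1.000000+0.000000i, e^{-i·(1)·2.7360}=-0.918869-0.394563i ⇒ D=-0.068921-0.029595i

Wigner D-matrix element, Re=-0.0689 Im=-0.0296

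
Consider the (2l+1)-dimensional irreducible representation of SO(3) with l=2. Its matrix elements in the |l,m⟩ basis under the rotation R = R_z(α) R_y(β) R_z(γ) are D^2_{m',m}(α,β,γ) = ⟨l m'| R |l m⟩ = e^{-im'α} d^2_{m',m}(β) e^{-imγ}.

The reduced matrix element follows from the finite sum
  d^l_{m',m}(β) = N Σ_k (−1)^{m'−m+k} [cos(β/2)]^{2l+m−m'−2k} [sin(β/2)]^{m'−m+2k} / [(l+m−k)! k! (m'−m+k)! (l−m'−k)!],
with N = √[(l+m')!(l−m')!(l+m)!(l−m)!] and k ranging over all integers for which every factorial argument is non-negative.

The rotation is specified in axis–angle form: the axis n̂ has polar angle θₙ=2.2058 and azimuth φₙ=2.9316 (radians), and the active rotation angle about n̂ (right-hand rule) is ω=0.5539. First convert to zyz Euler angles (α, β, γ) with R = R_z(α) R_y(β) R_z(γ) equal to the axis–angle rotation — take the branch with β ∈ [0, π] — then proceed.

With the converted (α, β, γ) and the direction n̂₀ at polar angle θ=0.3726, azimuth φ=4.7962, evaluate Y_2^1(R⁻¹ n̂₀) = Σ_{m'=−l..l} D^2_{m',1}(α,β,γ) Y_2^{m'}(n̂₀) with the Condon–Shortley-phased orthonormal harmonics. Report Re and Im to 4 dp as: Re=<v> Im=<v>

Re=-0.0715 Im=0.3796

Axis–angle → zyz. n̂ = (sinθₙcosφₙ, sinθₙsinφₙ, cosθₙ) = (-0.787384, +0.167819, -0.593180), ω = 0.5539.
R = I cosω + sinω [n̂]ₓ + (1−cosω) n̂n̂ᵀ gives
  R = [+0.943178, +0.292260, +0.158109; -0.331775, +0.854691, +0.399286; -0.018439, -0.429055, +0.903090]
β = atan2(√(R₁₃²+R₂₃²), R₃₃) = 0.443884; α = atan2(R₂₃, R₁₃) mod 2π = 1.193760; γ = atan2(R₃₂, −R₃₁) mod 2π = 4.755338
Need the full column D^2_{m',1} for m'=−2..2 at α=1.1938, β=0.4439, γ=4.7553.
cos(β/2)=0.975472, sin(β/2)=0.220125
d^2_{-2,1}: single k=3 term ⇒ +0.020809;  D = -0.014884-0.014542i
d^2_{-1,1}: k∈[2..3] ⇒ +0.138321 -0.002348 = +0.135973;  D = -0.124156+0.055443i
d^2_{0,1}: k∈[1..2] ⇒ +0.500482 -0.025486 = +0.474996;  D = +0.020395+0.474558i
d^2_{1,1}: k∈[0..1] ⇒ +0.905438 -0.138321 = +0.767117;  D = +0.724703+0.251543i
d^2_{2,1}: single k=0 term ⇒ -0.408642;  D = -0.266714+0.309599i
Y_2^{m'}(θ=0.3726,φ=4.7962) and Σ D·Y over m':
  (-0.0149-0.0145i)·(-0.0505+0.0085i)  (-0.1242+0.0554i)·(+0.0219+0.2610i)  (+0.0204+0.4746i)·(+0.5054+0.0000i)  (+0.7247+0.2515i)·(-0.0219+0.2610i)  (-0.2667+0.3096i)·(-0.0505-0.0085i)
Y_2^1(R⁻¹ n̂) = -0.071454+0.379551i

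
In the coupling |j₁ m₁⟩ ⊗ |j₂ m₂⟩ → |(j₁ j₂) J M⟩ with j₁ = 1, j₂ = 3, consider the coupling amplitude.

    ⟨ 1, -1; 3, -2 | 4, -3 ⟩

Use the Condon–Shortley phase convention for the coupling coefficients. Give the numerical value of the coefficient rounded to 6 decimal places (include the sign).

+√(3/4) ≈ +0.866025

√[9·0!2!6!/9! · 0!2!1!5!1!7!] = √(43200)
  +(−1)^0/∏(0,0,2,1,0,5)! = 1/240  (running 1/240)
⟨..|..⟩ = √(43200)·(1/240) = +0.866025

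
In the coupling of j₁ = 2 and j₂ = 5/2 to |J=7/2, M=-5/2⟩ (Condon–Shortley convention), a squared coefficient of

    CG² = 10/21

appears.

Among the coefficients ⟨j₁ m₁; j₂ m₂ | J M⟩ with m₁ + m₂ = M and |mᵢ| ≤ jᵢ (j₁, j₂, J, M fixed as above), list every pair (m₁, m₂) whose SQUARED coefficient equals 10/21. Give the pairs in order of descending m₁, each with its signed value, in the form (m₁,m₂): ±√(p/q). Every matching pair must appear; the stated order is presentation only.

Admissible pairs with m₁+m₂ = M = -5/2: (-2,-1/2), (-1,-3/2), (0,-5/2)
  (m₁,m₂)=(0,-5/2): CG² = 10/21, CG = +√(10/21)   ← matches the target
  (m₁,m₂)=(-1,-3/2): CG² = 1/63, CG = +√(1/63)
  (m₁,m₂)=(-2,-1/2): CG² = 32/63, CG = −√(32/63)
Pairs with CG² = 10/21: (0,-5/2): +√(10/21)

(0,-5/2): +√(10/21)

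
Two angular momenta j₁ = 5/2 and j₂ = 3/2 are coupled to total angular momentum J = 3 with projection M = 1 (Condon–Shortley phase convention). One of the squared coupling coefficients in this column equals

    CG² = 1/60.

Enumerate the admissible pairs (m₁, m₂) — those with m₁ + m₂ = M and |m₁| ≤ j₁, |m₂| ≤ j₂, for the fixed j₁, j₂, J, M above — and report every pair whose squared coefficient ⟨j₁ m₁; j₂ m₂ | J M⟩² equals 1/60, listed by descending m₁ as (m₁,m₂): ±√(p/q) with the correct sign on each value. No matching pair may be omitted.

Admissible pairs with m₁+m₂ = M = 1: (-1/2,3/2), (1/2,1/2), (3/2,-1/2), (5/2,-3/2)
  (m₁,m₂)=(5/2,-3/2): CG² = 1/8, CG = +√(1/8)
  (m₁,m₂)=(3/2,-1/2): CG² = 49/120, CG = +√(49/120)
  (m₁,m₂)=(1/2,1/2): CG² = 1/60, CG = −√(1/60)   ← matches the target
  (m₁,m₂)=(-1/2,3/2): CG² = 9/20, CG = −√(9/20)
Pairs with CG² = 1/60: (1/2,1/2): −√(1/60)

(1/2,1/2): −√(1/60)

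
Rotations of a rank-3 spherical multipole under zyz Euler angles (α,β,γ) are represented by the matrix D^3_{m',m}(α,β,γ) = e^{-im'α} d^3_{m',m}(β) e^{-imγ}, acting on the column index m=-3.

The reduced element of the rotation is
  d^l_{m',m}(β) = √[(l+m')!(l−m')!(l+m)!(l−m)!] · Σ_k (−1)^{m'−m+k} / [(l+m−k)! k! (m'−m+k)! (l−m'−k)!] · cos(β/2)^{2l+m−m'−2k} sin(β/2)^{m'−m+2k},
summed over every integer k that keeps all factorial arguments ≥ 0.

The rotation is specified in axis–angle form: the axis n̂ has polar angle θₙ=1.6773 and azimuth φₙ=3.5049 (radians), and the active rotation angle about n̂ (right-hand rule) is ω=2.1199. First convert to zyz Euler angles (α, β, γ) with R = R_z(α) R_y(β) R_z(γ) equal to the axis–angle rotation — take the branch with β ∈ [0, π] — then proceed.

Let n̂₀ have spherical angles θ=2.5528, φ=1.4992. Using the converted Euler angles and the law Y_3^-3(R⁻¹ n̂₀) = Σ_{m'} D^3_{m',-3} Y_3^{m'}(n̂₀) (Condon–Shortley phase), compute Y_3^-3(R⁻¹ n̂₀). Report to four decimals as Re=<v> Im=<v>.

Axis–angle → zyz. n̂ = (sinθₙcosφₙ, sinθₙsinφₙ, cosθₙ) = (-0.929430, -0.353354, -0.106302), ω = 2.1199.
R = I cosω + sinω [n̂]ₓ + (1−cosω) n̂n̂ᵀ gives
  R = [+0.792776, +0.590502, -0.151041; +0.409152, -0.331897, +0.849964; +0.451775, -0.735630, -0.504725]
β = atan2(√(R₁₃²+R₂₃²), R₃₃) = 2.099860; α = atan2(R₂₃, R₁₃) mod 2π = 1.746664; γ = atan2(R₃₂, −R₃₁) mod 2π = 4.161642
Need the full column D^3_{m',-3} for m'=−3..3 at α=1.7467, β=2.0999, γ=4.1616.
cos(β/2)=0.497632, sin(β/2)=0.867388
d^3_{-3,-3}: single k=0 term ⇒ +0.015186;  D = +0.006553-0.013700i
d^3_{-2,-3}: single k=0 term ⇒ -0.064838;  D = +0.062484+0.017312i
d^3_{-1,-3}: single k=0 term ⇒ +0.178692;  D = -0.016847+0.177896i
d^3_{0,-3}: single k=0 term ⇒ -0.359650;  D = -0.358458+0.029260i
d^3_{1,-3}: single k=0 term ⇒ +0.542896;  D = -0.138158-0.525022i
d^3_{2,-3}: single k=0 term ⇒ -0.598483;  D = +0.543204-0.251219i
d^3_{3,-3}: single k=0 term ⇒ +0.425874;  D = +0.243637+0.349299i
Y_3^{m'}(θ=2.5528,φ=1.4992) and Σ D·Y over m':
  (+0.0066-0.0137i)·(-0.0152+0.0698i)  (+0.0625+0.0173i)·(+0.2594+0.0374i)  (-0.0168+0.1779i)·(+0.0316-0.4400i)  (-0.3585+0.0293i)·(-0.1421+0.0000i)  (-0.1382-0.5250i)·(-0.0316-0.4400i)  (+0.5432-0.2512i)·(+0.2594-0.0374i)  (+0.2436+0.3493i)·(+0.0152+0.0698i)
Y_3^-3(R⁻¹ n̂) = +0.029302+0.030559i

Re=0.0293 Im=0.0306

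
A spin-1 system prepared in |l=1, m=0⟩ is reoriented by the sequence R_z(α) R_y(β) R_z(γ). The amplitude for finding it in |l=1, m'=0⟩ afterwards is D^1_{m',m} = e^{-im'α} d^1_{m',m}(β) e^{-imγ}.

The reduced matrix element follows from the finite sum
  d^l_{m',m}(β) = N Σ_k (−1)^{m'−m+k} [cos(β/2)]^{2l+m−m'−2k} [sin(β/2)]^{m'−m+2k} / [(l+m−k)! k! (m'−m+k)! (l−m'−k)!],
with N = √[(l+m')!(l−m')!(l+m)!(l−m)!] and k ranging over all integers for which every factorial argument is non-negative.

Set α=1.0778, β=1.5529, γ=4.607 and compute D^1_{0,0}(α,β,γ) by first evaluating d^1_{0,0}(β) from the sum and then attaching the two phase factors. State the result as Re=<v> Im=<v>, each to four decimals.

Re=0.0179 Im=0.0000

D^1_{0,0}(1.0778,1.5529,4.6070) = e^{-i·0·1.0778}·d^1_{0,0}(1.5529)·e^{-i·0·4.6070}. Compute d first:
With c≡cos(β/2)=0.713406 and s≡sin(β/2)=0.700751, N=[1·1·1·1]^{1/2}=1.000000
k∈{0,1} keeps every argument non-negative
  k=0: (−1)^0·1.0000/(1)·0.7134^2·0.7008^0 = +0.508948
  k=1: (−1)^1·1.0000/(1)·0.7134^0·0.7008^2 = -0.491052
d^1_{0,0}(1.5529) = +0.508948 -0.491052 = +0.017895
Phases: e^{-i·(0)·1.0778}=+1.000000+0.000000i, e^{-i·(0)·4.6070}=+1.000000+0.000000i ⇒ D=+0.017895+0.000000i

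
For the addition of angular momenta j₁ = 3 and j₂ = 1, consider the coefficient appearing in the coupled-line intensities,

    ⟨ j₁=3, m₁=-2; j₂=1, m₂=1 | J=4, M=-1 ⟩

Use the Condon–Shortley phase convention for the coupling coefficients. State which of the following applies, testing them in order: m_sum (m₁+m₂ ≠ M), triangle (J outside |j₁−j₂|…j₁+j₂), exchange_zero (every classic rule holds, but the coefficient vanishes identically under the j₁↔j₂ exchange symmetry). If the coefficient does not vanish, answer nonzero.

m-sum: m₁+m₂ = -2+1 = -1, M = -1  ✓
triangle: |j₁−j₂| = 2 ≤ J = 4 ≤ j₁+j₂ = 4  ✓
exchange: j₁≠j₂ or m₁≠m₂ — the exchange symmetry imposes no constraint here
value check: CG = +√(3/28) = +0.327327 ≠ 0

nonzero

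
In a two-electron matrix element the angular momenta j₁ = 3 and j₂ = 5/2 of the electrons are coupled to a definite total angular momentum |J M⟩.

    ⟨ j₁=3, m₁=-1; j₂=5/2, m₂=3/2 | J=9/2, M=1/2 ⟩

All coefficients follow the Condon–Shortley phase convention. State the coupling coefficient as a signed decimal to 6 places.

-0.594588  (= −√(35/99))

√[10·1!5!4!/11! · 2!4!4!1!5!4!] = √(184320/77)
  +(−1)^0/∏(0,1,4,4,1,0)! = 1/576  (running 1/576)
  +(−1)^1/∏(1,0,3,3,2,1)! = -1/72  (running -7/576)
⟨..|..⟩ = √(184320/77)·(-7/576) = -0.594588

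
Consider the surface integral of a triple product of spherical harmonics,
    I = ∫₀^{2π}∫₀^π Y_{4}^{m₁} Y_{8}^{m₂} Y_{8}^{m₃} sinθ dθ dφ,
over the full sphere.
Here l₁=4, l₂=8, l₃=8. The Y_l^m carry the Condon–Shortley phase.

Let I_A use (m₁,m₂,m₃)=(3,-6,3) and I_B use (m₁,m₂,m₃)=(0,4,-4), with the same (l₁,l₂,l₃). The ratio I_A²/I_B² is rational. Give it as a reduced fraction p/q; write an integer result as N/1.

Shared (l₁,l₂,l₃)=(4,8,8): N and (l;000)² cancel in I_A²/I_B².
A: Δ = 4!·4!·12!/21! = 1/185175900; Racah Σ t=0..1: t=0:+1/1045094400 t=1:−1/5748019200 = 1/1277337600; ⇒ 3j(4 8 8; 3 -6 3)² = 9/646, sgn -1
B: Δ = 4!·4!·12!/21! = 1/185175900; Racah Σ t=0..4: t=0:+1/275904921600 t=1:−1/1437004800 t=2:+1/116121600 t=3:−1/78382080 t=4:+1/557383680 = -1/328458240; ⇒ 3j(4 8 8; 0 4 -4)² = 16/4199, sgn -1
I_A²/I_B² = (9/646)/(16/4199) = 117/32

117/32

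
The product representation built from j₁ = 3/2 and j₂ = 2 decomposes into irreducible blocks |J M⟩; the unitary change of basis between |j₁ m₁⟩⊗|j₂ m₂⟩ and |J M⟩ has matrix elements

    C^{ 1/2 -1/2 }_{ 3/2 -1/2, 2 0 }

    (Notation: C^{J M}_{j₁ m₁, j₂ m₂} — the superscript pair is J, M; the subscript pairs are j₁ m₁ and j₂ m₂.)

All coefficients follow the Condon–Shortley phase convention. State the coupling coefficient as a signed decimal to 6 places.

+√(1/5) ≈ +0.447214

j₁+j₂−J=3  J+j₁−j₂=0  J−j₁+j₂=1  j₁+j₂+J+1=5
(j₁±m₁, j₂±m₂, J±M) = (1,2,2,2,0,1)
P² = 4/5
sum k=2..2:
  [2] +1/2 = 1/2
S = 1/2
C² = P²·S² = 1/5 ; C = +0.447214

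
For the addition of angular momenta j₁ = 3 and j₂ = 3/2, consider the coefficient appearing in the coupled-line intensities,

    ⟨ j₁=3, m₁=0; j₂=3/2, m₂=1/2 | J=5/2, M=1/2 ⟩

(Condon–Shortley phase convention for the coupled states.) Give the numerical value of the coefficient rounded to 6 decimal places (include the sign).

j₁+j₂−J=2  J+j₁−j₂=4  J−j₁+j₂=1  j₁+j₂+J+1=8
(j₁±m₁, j₂±m₂, J±M) = (3,3,2,1,3,2)
P² = 216/35
sum k=1..2:
  [1] −1/4 = -1/4
  [2] +1/12 = 1/12
S = -1/6
C² = P²·S² = 6/35 ; C = -0.414039

−√(6/35) = -0.414039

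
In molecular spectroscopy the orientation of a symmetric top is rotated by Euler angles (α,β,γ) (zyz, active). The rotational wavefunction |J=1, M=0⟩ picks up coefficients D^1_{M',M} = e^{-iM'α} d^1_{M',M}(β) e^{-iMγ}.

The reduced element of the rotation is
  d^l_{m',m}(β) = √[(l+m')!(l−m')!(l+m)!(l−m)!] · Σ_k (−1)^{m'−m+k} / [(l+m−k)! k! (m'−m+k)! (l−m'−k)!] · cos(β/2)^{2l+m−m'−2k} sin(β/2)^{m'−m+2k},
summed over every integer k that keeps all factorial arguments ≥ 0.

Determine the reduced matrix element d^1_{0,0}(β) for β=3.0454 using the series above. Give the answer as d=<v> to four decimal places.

d^1_{0,0}(β=3.0454) via the finite sum:
c=cos(3.045400/2)=0.048078, s=sin(3.045400/2)=0.998844; N=√[1·1·1·1]=1.000000
Admissible k: 0..1 (factorial args all ≥0)
  k=0: (−1)^0·1.0000/(1)·0.0481^2·0.9988^0 = +0.002311
  k=1: (−1)^1·1.0000/(1)·0.0481^0·0.9988^2 = -0.997689
d^1_{0,0}(3.0454) = +0.002311 -0.997689 = -0.995377

d=-0.9954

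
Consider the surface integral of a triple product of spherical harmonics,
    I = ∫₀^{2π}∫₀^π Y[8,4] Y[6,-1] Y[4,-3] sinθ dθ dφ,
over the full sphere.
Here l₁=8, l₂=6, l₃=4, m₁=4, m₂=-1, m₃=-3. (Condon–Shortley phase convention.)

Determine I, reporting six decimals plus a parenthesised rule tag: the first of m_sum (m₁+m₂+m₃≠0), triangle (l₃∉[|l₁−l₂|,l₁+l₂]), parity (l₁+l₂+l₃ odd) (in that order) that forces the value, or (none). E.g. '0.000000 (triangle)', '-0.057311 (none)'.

Checks pass: Σm=0; 18 even; l₃=4∈[2,14].
(2·8+1)(2·6+1)(2·4+1) = 1989
Δ: 10! 6! 2! / 19! → 1/23279256
sum: t=4:+1/1658880 t=5:−1/518400 t=6:+1/1658880 = -1/1382400
3j²(8 6 4; 0 0 0) = Δ·Π!·Σ² = 504/46189  (sign -1)
sum: t=3:−1/7257600 t=4:+1/12441600 = -1/17418240
3j²(8 6 4; 4 -1 -3) = Δ·Π!·Σ² = 125/25194  (sign +1)
combine: 4πI² = 1989·504/46189·125/25194 = 94500/877591
take √, sign -1: I = -0.09256885
No selection rule forces the value: the integral is nonzero (none).

-0.092569 (none)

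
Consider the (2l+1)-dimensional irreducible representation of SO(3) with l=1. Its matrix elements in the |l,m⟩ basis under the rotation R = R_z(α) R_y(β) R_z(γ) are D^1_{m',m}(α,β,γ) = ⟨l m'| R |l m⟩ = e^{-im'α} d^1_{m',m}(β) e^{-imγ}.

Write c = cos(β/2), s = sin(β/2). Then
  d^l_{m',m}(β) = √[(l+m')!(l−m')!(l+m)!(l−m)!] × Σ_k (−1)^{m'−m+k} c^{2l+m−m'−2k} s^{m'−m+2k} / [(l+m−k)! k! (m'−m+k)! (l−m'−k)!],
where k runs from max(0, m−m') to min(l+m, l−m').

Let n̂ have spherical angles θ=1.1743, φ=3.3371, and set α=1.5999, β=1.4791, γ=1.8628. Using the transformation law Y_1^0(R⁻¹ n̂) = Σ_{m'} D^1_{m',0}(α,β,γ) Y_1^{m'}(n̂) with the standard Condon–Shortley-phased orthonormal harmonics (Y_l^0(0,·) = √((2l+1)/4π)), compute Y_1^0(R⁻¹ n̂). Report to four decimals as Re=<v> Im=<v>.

Re=-0.0571 Im=0.0000

Need the full column D^1_{m',0} for m'=−1..1 at α=1.5999, β=1.4791, γ=1.8628.
cos(β/2)=0.738772, sin(β/2)=0.673956
d^1_{-1,0}: single k=1 term ⇒ +0.704136;  D = -0.020490+0.703838i
d^1_{0,0}: k∈[0..1] ⇒ +0.545784 -0.454216 = +0.091568;  D = +0.091568+0.000000i
d^1_{1,0}: single k=0 term ⇒ -0.704136;  D = +0.020490+0.703838i
Y_1^{m'}(θ=1.1743,φ=3.3371) and Σ D·Y over m':
  (-0.0205+0.7038i)·(-0.3126+0.0619i)  (+0.0916+0.0000i)·(+0.1887+0.0000i)  (+0.0205+0.7038i)·(+0.3126+0.0619i)
Y_1^0(R⁻¹ n̂) = -0.057060+0.000000i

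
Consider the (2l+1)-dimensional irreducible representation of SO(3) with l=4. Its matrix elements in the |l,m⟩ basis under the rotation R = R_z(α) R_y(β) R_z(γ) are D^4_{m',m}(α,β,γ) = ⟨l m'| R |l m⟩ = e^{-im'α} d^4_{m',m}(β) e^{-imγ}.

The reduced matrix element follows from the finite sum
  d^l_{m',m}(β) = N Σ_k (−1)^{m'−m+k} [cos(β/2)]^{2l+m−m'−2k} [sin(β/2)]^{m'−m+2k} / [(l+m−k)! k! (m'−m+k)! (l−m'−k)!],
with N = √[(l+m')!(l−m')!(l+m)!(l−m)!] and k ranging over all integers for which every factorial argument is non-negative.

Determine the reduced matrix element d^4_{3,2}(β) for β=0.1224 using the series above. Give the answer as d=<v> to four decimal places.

d=-0.2233

d^4_{3,2}(β=0.1224) via the finite sum:
With c≡cos(β/2)=0.998128 and s≡sin(β/2)=0.061162, N=[5040·1·720·2]^{1/2}=2693.993318
Admissible k: 0..1 (factorial args all ≥0)
  k=0: (−1)^1·2693.9933/(720)·0.9981^7·0.0612^1 = -0.225864
  k=1: (−1)^2·2693.9933/(240)·0.9981^5·0.0612^3 = +0.002544
d^4_{3,2}(0.1224) = -0.225864 +0.002544 = -0.223320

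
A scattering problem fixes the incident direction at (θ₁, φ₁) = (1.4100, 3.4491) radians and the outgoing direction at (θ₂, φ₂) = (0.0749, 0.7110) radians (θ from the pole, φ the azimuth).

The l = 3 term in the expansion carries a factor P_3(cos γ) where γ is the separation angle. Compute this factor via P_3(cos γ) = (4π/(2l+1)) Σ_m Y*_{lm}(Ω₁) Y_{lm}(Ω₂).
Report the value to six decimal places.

Term-by-term m-sum for l=3 (normalisation 4π/7 = 1.795196):
  [-3]  conj(Y_{3,-3})(Ω₁) = -0.242300-0.319875i ; Y_{3,-3}(Ω₂) = -0.000093-0.000148i ; Δ = -0.000025+0.000066i
  [-2]  conj(Y_{3,-2})(Ω₁) = +0.130217+0.091986i ; Y_{3,-2}(Ω₂) = +0.000846-0.005644i ; Δ = +0.000629-0.000657i
  [-1]  conj(Y_{3,-1})(Ω₁) = +0.265078+0.084184i ; Y_{3,-1}(Ω₂) = +0.072783-0.062686i ; Δ = +0.024570-0.010490i
  [+0]  conj(Y_{3,0})(Ω₁) = -0.171584-0.000000i ; Y_{3,0}(Ω₂) = +0.733841+0.000000i ; Δ = -0.125915-0.000000i
  [+1]  conj(Y_{3,1})(Ω₁) = -0.265078+0.084184i ; Y_{3,1}(Ω₂) = -0.072783-0.062686i ; Δ = +0.024570+0.010490i
  [+2]  conj(Y_{3,2})(Ω₁) = +0.130217-0.091986i ; Y_{3,2}(Ω₂) = +0.000846+0.005644i ; Δ = +0.000629+0.000657i
  [+3]  conj(Y_{3,3})(Ω₁) = +0.242300-0.319875i ; Y_{3,3}(Ω₂) = +0.000093-0.000148i ; Δ = -0.000025-0.000066i
Total Σ_m = -0.075565+0.000000i. Multiply by 1.795196: -0.135654+0.000000i. P_3(cos γ) = -0.135654

-0.135654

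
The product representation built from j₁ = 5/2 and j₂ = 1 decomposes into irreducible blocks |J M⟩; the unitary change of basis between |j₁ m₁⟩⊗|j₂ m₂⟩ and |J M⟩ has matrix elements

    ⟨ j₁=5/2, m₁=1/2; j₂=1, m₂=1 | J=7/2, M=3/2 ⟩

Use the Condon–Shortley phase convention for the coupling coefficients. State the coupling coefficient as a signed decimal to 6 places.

+√(10/21) ≈ +0.690066

√[8·0!5!2!/8! · 3!2!2!0!5!2!] = √(1920/7)
  +(−1)^0/∏(0,0,2,2,3,0)! = 1/24  (running 1/24)
⟨..|..⟩ = √(1920/7)·(1/24) = +0.690066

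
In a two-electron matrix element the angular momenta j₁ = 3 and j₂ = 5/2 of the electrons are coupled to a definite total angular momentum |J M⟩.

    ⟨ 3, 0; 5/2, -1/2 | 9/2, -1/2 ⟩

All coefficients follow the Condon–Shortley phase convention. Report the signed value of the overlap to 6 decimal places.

+√(10/231) ≈ +0.208063

triangle: 1!·5!·4!/11! = 2880/39916800
(j±m)!: 3!·3!·2!·3!·4!·5! = 1244160
prefactor² = (2J+1)·Δ·N² = 69120/77
  k=0: +1/(0!·1!·3!·2!·2!·2!) = 1/48
  k=1: −1/(1!·0!·2!·1!·3!·3!) = -1/72
Σ = 1/144  ⇒  CG² = 69120/77·(1/144)² = 10/231
CG = +√(10/231) = +0.208063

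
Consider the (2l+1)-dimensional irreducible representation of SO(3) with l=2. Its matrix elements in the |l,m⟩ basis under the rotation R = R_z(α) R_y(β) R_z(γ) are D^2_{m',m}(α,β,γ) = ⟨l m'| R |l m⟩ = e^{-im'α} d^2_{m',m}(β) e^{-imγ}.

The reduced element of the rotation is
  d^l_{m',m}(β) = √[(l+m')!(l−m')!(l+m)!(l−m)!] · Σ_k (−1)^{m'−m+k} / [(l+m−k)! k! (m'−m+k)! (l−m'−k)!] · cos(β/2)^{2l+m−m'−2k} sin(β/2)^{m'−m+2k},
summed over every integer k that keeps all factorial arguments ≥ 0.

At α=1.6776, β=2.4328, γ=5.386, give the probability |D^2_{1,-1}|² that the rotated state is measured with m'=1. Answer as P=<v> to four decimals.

P=0.2078

D^2_{1,-1}(1.6776,2.4328,5.3860) = e^{-i·1·1.6776}·d^2_{1,-1}(2.4328)·e^{-i·-1·5.3860}. Compute d first:
With c≡cos(β/2)=0.347024 and s≡sin(β/2)=0.937856, N=[6·1·1·6]^{1/2}=6.000000
The bounds max(0,m−m')=0 and min(l+m,l−m')=1 give 2 terms
  k=0: (−1)^2·6.0000/(2)·0.3470^2·0.9379^2 = +0.317770
  k=1: (−1)^3·6.0000/(6)·0.3470^0·0.9379^4 = -0.773651
d^2_{1,-1}(2.4328) = +0.317770 -0.773651 = -0.455880
|D^2_{1,-1}|² = |d^2_{1,-1}(β)|² = (-0.455880)² = 0.207827 (the z-rotation phases have unit modulus)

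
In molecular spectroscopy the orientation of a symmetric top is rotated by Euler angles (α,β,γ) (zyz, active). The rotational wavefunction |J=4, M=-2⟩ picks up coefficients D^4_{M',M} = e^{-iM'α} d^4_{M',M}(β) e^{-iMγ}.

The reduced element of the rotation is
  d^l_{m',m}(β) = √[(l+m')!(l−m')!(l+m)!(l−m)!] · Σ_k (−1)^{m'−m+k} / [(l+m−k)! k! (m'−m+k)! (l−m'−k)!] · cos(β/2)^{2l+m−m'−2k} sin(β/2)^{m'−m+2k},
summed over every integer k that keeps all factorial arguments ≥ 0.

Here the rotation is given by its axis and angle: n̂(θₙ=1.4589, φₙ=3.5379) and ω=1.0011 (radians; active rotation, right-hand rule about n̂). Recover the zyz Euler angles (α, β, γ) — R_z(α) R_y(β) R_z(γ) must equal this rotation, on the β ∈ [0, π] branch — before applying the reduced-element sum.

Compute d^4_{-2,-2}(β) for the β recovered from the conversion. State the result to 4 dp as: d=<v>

d=-0.4391

Axis–angle → zyz. n̂ = (sinθₙcosφₙ, sinθₙsinφₙ, cosθₙ) = (-0.916724, -0.383600, +0.111663), ω = 1.0011.
R = I cosω + sinω [n̂]ₓ + (1−cosω) n̂n̂ᵀ gives
  R = [+0.926476, +0.067953, -0.370168; +0.256008, +0.607157, +0.752210; +0.275865, -0.791671, +0.545120]
β = atan2(√(R₁₃²+R₂₃²), R₃₃) = 0.994264; α = atan2(R₂₃, R₁₃) mod 2π = 2.028109; γ = atan2(R₃₂, −R₃₁) mod 2π = 4.377087
d^4_{-2,-2}(β=0.9943) via the finite sum:
With c≡cos(β/2)=0.878954 and s≡sin(β/2)=0.476907, N=[2·720·2·720]^{1/2}=1440.000000
The bounds max(0,m−m')=0 and min(l+m,l−m')=2 give 3 terms
  k=0: (−1)^0·1440.0000/(1440)·0.8790^8·0.4769^0 = +0.356228
  k=1: (−1)^1·1440.0000/(120)·0.8790^6·0.4769^2 = -1.258476
  k=2: (−1)^2·1440.0000/(96)·0.8790^4·0.4769^4 = +0.463116
d^4_{-2,-2}(0.9943) = +0.356228 -1.258476 +0.463116 = -0.439131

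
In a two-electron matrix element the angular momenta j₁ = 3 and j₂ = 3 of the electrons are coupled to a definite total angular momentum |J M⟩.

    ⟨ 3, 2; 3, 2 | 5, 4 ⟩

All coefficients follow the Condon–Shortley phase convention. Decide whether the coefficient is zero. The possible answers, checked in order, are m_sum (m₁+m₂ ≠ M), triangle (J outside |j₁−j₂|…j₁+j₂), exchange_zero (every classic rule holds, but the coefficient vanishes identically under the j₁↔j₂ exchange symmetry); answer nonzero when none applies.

m-sum: m₁+m₂ = 2+2 = 4, M = 4  ✓
triangle: |j₁−j₂| = 0 ≤ J = 5 ≤ j₁+j₂ = 6  ✓
exchange: j₁=j₂ and m₁=m₂, and (−1)^(j₁+j₂−J) = (−1)^1 = −1 forces ⟨j₁m₁;j₂m₂|JM⟩ = −⟨j₂m₂;j₁m₁|JM⟩ = −⟨j₁m₁;j₂m₂|JM⟩ ⇒ the coefficient vanishes identically
Racah sum check: Σ_k collapses to 0 ⇒ CG = 0

exchange_zero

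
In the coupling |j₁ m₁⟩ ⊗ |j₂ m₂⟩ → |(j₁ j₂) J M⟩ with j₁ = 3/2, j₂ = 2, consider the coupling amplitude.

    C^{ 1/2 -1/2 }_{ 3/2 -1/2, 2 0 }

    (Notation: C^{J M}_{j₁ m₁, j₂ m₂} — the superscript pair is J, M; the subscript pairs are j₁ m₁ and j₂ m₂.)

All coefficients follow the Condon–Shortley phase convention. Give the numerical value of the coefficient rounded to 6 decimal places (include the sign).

√[2·3!0!1!/5! · 1!2!2!2!0!1!] = √(4/5)
  +(−1)^2/∏(2,1,0,0,0,1)! = 1/2  (running 1/2)
⟨..|..⟩ = √(4/5)·(1/2) = +0.447214

+√(1/5) ≈ +0.447214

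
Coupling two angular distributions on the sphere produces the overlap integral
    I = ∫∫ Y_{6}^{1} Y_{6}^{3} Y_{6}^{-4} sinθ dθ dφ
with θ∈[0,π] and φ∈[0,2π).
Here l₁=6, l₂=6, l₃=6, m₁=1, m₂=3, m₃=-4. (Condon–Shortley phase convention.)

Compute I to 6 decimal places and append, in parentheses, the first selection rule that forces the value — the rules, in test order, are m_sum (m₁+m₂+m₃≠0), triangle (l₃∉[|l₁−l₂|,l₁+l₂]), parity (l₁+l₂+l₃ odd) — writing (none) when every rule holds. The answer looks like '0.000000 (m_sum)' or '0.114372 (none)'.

-0.084679 (none)

m-sum 0 ✓  L=18 even ✓  0≤6≤12 ✓
Π(2lᵢ+1) = 13×13×13 = 2197
triangle coeff Δ(6,6,6) = 1/325909584
Σ_t [0,6]: t=0:+1/373248000 t=1:−1/1728000 t=2:+1/110592 t=3:−1/46656 t=4:+1/110592 t=5:−1/1728000 t=6:+1/373248000 = -7/1555200
(3j)²=400/46189 [(6 6 6; 0 0 0)], sign=-1
Σ_t [3,5]: t=3:−1/1244160 t=4:+1/691200 t=5:−1/4147200 = 1/2488320
(3j)²=875/184756 [(6 6 6; 1 3 -4)], sign=+1
⇒ 4πI² = 1137500/12623809
I = (-1)√(1137500/12623809/(4π)) = -0.08467897
No selection rule forces the value: the integral is nonzero (none).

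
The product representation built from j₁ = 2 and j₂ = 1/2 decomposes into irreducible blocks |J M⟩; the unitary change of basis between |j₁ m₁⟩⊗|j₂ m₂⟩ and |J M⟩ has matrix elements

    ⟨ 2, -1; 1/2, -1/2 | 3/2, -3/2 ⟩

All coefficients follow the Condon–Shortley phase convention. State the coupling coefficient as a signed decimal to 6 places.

triangle: 1!·3!·0!/5! = 6/120
(j±m)!: 1!·3!·0!·1!·0!·3! = 36
prefactor² = (2J+1)·Δ·N² = 36/5
  k=0: +1/(0!·1!·3!·0!·0!·0!) = 1/6
Σ = 1/6  ⇒  CG² = 36/5·(1/6)² = 1/5
CG = +√(1/5) = +0.447214

+0.447214  (= +√(1/5))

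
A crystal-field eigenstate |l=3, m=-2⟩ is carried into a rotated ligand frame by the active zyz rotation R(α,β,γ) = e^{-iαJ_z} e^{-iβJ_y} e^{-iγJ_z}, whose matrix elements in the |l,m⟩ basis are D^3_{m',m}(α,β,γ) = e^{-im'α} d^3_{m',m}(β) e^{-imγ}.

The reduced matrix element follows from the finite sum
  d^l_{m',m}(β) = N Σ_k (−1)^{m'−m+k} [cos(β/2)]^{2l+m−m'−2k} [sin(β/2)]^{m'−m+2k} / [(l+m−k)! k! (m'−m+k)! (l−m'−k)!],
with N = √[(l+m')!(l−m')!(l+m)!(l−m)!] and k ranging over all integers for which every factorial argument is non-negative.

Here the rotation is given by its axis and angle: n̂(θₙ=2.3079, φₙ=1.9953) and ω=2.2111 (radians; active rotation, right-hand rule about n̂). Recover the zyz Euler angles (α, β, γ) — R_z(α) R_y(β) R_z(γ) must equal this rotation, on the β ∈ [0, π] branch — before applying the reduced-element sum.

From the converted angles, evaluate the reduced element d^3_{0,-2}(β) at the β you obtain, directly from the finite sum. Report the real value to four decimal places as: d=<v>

Axis–angle → zyz. n̂ = (sinθₙcosφₙ, sinθₙsinφₙ, cosθₙ) = (-0.304955, +0.674701, -0.672146), ω = 2.2111.
R = I cosω + sinω [n̂]ₓ + (1−cosω) n̂n̂ᵀ gives
  R = [-0.448881, +0.210325, +0.868487; -0.867683, +0.129750, -0.479887; -0.213619, -0.968983, +0.124253]
β = atan2(√(R₁₃²+R₂₃²), R₃₃) = 1.446221; α = atan2(R₂₃, R₁₃) mod 2π = 5.778382; γ = atan2(R₃₂, −R₃₁) mod 2π = 4.929375
d^3_{0,-2}(β=1.4462) via the finite sum:
With c≡cos(β/2)=0.749751 and s≡sin(β/2)=0.661720, N=[6·6·1·120]^{1/2}=65.726707
k∈{0,1} keeps every argument non-negative
  k=0: (−1)^2·65.7267/(12)·0.7498^4·0.6617^2 = +0.757840
  k=1: (−1)^3·65.7267/(12)·0.7498^2·0.6617^4 = -0.590326
d^3_{0,-2}(1.4462) = +0.757840 -0.590326 = +0.167514

d=0.1675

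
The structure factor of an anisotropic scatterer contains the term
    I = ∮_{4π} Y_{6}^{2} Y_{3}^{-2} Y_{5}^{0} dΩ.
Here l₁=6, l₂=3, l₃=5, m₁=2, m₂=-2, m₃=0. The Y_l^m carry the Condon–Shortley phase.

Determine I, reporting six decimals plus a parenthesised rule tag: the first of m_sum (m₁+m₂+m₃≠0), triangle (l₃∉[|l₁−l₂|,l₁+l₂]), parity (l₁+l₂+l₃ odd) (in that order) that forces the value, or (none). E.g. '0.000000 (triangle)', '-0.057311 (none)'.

-0.077843 (none)

Checks pass: Σm=0; 14 even; l₃=5∈[3,9].
(2·6+1)(2·3+1)(2·5+1) = 1001
Δ: 4! 8! 2! / 15! → 1/675675
sum: t=1:−1/8640 t=2:+1/2304 t=3:−1/8640 = 7/34560
3j²(6 3 5; 0 0 0) = Δ·Π!·Σ² = 7/429  (sign -1)
sum: t=0:+1/13824 t=1:−1/8640 = -1/23040
3j²(6 3 5; 2 -2 0) = Δ·Π!·Σ² = 2/429  (sign +1)
combine: 4πI² = 1001·7/429·2/429 = 98/1287
take √, sign -1: I = -0.07784287
No selection rule forces the value: the integral is nonzero (none).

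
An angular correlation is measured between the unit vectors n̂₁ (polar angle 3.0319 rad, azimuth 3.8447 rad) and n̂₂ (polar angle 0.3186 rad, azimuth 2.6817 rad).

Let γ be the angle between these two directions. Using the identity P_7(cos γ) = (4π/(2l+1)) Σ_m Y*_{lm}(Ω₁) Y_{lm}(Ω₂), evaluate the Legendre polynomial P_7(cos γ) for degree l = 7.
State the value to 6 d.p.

Expand P_7 via completeness: Σ_{m} conj(Y_{7,m}) at Ω₁ times Y_{7,m} at Ω₂ —
  m=-7: Y*=(-0.000000, 0.000000)  Y=(0.000148, 0.000011)  product (-0.000000, 0.000000)
  m=-6: Y*=(0.000002, 0.000003)  Y=(-0.001557, 0.000626)  product (-0.000000, -0.000000)
  m=-5: Y*=(0.000064, 0.000025)  Y=(0.007902, -0.008853)  product (0.000001, -0.000000)
  m=-4: Y*=(0.000976, -0.000333)  Y=(-0.015544, 0.056434)  product (0.000004, 0.000060)
  m=-3: Y*=(0.005761, -0.009642)  Y=(-0.038619, -0.199600)  product (-0.002147, -0.000777)
  m=-2: Y*=(-0.014020, -0.084412)  Y=(0.283662, 0.372357)  product (0.027455, -0.029165)
  m=-1: Y*=(-0.314370, -0.266465)  Y=(-0.516938, -0.256047)  product (0.094282, 0.218240)
  m=+0: Y*=(-0.916024, -0.000000)  Y=(0.007772, 0.000000)  product (-0.007119, -0.000000)
  m=+1: Y*=(0.314370, -0.266465)  Y=(0.516938, -0.256047)  product (0.094282, -0.218240)
  m=+2: Y*=(-0.014020, 0.084412)  Y=(0.283662, -0.372357)  product (0.027455, 0.029165)
  m=+3: Y*=(-0.005761, -0.009642)  Y=(0.038619, -0.199600)  product (-0.002147, 0.000777)
  m=+4: Y*=(0.000976, 0.000333)  Y=(-0.015544, -0.056434)  product (0.000004, -0.000060)
  m=+5: Y*=(-0.000064, 0.000025)  Y=(-0.007902, -0.008853)  product (0.000001, 0.000000)
  m=+6: Y*=(0.000002, -0.000003)  Y=(-0.001557, -0.000626)  product (-0.000000, 0.000000)
  m=+7: Y*=(0.000000, 0.000000)  Y=(-0.000148, 0.000011)  product (-0.000000, -0.000000)
Accumulated sum (0.232070, -0.000000); after 4π/(2l+1) scaling, (0.194418, -0.000000) ⇒ P_7 = 0.194418

0.194418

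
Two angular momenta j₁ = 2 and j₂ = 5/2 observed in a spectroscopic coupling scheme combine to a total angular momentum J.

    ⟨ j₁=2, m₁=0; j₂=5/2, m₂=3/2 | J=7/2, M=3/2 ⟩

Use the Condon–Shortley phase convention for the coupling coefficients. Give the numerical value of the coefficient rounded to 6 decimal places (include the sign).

−√(2/7) ≈ -0.534522

triangle: 1!·3!·4!/9! = 144/362880
(j±m)!: 2!·2!·4!·1!·5!·2! = 23040
prefactor² = (2J+1)·Δ·N² = 512/7
  k=0: +1/(0!·1!·2!·4!·1!·0!) = 1/48
  k=1: −1/(1!·0!·1!·3!·2!·1!) = -1/12
Σ = -1/16  ⇒  CG² = 512/7·(-1/16)² = 2/7
CG = −√(2/7) = -0.534522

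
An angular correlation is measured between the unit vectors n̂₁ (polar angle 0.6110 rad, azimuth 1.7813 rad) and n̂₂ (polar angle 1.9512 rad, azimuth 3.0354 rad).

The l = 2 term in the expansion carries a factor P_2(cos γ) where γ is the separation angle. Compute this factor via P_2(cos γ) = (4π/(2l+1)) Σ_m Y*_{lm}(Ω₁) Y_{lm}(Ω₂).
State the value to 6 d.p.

Addition theorem: P_2(cos γ) = (4π/5) Σ_m Y*_{lm}(Ω₁) Y_{lm}(Ω₂), m = −2…2:
  m=-2: (-0.116028-0.051955i) × (+0.325540+0.070199i) = -0.034125-0.025058i  (running Σ = -0.034125-0.025058i)
  m=-1: (-0.075853+0.355001i) × (+0.264838+0.028230i) = -0.030110+0.091877i  (running Σ = -0.064235+0.066818i)
  m=0: (+0.319381-0.000000i) × (-0.184952+0.000000i) = -0.059070+0.000000i  (running Σ = -0.123305+0.066818i)
  m=1: (+0.075853+0.355001i) × (-0.264838+0.028230i) = -0.030110-0.091877i  (running Σ = -0.153416-0.025058i)
  m=2: (-0.116028+0.051955i) × (+0.325540-0.070199i) = -0.034125+0.025058i  (running Σ = -0.187540+0.000000i)
Σ over m = -0.187540+0.000000i; ×(4π/5) → -0.471340+0.000000i. Real part: -0.471340

-0.471340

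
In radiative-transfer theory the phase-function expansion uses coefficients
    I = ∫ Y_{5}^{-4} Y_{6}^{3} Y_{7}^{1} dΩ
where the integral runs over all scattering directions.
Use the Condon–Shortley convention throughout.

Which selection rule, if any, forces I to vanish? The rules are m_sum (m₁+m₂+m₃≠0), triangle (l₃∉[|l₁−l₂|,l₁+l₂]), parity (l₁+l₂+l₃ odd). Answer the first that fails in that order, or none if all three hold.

none

azimuthal sum: -4 + 3 + 1 = 0  ✓
1 ≤ 7 ≤ 11 (triangle on l)  ✓
L = 5 + 6 + 7 = 18 (even)  ✓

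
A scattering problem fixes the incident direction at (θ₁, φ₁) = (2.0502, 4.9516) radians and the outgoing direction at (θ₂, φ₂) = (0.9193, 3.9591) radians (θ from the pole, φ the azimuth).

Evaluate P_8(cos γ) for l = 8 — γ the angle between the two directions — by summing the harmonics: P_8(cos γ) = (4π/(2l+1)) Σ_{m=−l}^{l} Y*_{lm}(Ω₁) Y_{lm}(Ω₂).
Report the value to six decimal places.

Summing Y*_{l m}(θ₁,φ₁)·Y_{l m}(θ₂,φ₂) over m ∈ [−8, 8]; prefactor 4π/(2·8+1) = 0.739198:
  [-8]  conj(Y_{8,-8})(Ω₁) = -0.06656 + 0.18645j ; Y_{8,-8}(Ω₂) = 0.07969 - 0.02093j ; Δ = -0.00140 + 0.01625j
  [-7]  conj(Y_{8,-7})(Ω₁) = 0.40947 + 0.04261j ; Y_{8,-7}(Ω₂) = -0.21284 - 0.13363j ; Δ = -0.08146 - 0.06379j
  [-6]  conj(Y_{8,-6})(Ω₁) = -0.05438 - 0.39875j ; Y_{8,-6}(Ω₂) = 0.08227 + 0.42173j ; Δ = 0.16369 - 0.05574j
  [-5]  conj(Y_{8,-5})(Ω₁) = -0.03671 + 0.01444j ; Y_{8,-5}(Ω₂) = 0.23066 - 0.31981j ; Δ = -0.00385 + 0.01507j
  [-4]  conj(Y_{8,-4})(Ω₁) = -0.19198 - 0.27238j ; Y_{8,-4}(Ω₂) = -0.03057 + 0.00395j ; Δ = 0.00694 + 0.00757j
  [-3]  conj(Y_{8,-3})(Ω₁) = -0.14181 + 0.16246j ; Y_{8,-3}(Ω₂) = -0.26460 - 0.21797j ; Δ = 0.07293 - 0.01208j
  [-2]  conj(Y_{8,-2})(Ω₁) = -0.20856 - 0.10816j ; Y_{8,-2}(Ω₂) = 0.01428 + 0.22200j ; Δ = 0.02103 - 0.04784j
  [-1]  conj(Y_{8,-1})(Ω₁) = -0.06345 + 0.26016j ; Y_{8,-1}(Ω₂) = -0.17222 + 0.18365j ; Δ = -0.03685 - 0.05646j
  [+0]  conj(Y_{8,0})(Ω₁) = -0.19884 + 0.00000j ; Y_{8,0}(Ω₂) = 0.26460 + 0.00000j ; Δ = -0.05261 + 0.00000j
  [+1]  conj(Y_{8,1})(Ω₁) = 0.06345 + 0.26016j ; Y_{8,1}(Ω₂) = 0.17222 + 0.18365j ; Δ = -0.03685 + 0.05646j
  [+2]  conj(Y_{8,2})(Ω₁) = -0.20856 + 0.10816j ; Y_{8,2}(Ω₂) = 0.01428 - 0.22200j ; Δ = 0.02103 + 0.04784j
  [+3]  conj(Y_{8,3})(Ω₁) = 0.14181 + 0.16246j ; Y_{8,3}(Ω₂) = 0.26460 - 0.21797j ; Δ = 0.07293 + 0.01208j
  [+4]  conj(Y_{8,4})(Ω₁) = -0.19198 + 0.27238j ; Y_{8,4}(Ω₂) = -0.03057 - 0.00395j ; Δ = 0.00694 - 0.00757j
  [+5]  conj(Y_{8,5})(Ω₁) = 0.03671 + 0.01444j ; Y_{8,5}(Ω₂) = -0.23066 - 0.31981j ; Δ = -0.00385 - 0.01507j
  [+6]  conj(Y_{8,6})(Ω₁) = -0.05438 + 0.39875j ; Y_{8,6}(Ω₂) = 0.08227 - 0.42173j ; Δ = 0.16369 + 0.05574j
  [+7]  conj(Y_{8,7})(Ω₁) = -0.40947 + 0.04261j ; Y_{8,7}(Ω₂) = 0.21284 - 0.13363j ; Δ = -0.08146 + 0.06379j
  [+8]  conj(Y_{8,8})(Ω₁) = -0.06656 - 0.18645j ; Y_{8,8}(Ω₂) = 0.07969 + 0.02093j ; Δ = -0.00140 - 0.01625j
Accumulated sum 0.22947 + 0.00000j; after 4π/(2l+1) scaling, 0.16962 + 0.00000j ⇒ P_8 = 0.169621

0.169621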